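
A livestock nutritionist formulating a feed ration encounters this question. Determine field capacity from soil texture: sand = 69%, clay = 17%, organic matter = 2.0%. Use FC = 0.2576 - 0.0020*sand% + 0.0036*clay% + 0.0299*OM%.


FC = 0.2576 - 0.0020*69 + 0.0036*17 + 0.0299*2.0
   = 0.2576 - 0.1380 + 0.0612 + 0.0598
   = 0.2406


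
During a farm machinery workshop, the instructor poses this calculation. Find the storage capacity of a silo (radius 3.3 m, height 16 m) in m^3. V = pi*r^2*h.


V = pi * r^2 * h
  = pi * 3.3^2 * 16
  = pi * 10.89 * 16
  = 547.39 m^3


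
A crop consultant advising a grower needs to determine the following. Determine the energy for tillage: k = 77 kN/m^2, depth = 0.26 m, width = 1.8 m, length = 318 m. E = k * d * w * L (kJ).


E = k * d * w * L
  = 77 * 0.26 * 1.8 * 318
  = 11459.45 kJ


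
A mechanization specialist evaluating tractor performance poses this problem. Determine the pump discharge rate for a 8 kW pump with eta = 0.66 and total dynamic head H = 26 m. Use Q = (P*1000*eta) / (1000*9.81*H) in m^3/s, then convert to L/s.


Q = (P * 1000 * eta) / (rho * g * H)
  = (8 * 1000 * 0.66) / (1000 * 9.81 * 26)
  = 5280 / 255060
  = 0.02070 m^3/s = 20.70 L/s


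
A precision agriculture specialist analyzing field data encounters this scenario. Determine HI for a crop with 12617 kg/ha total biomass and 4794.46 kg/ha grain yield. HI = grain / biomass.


HI = grain_yield / biomass
   = 4794.46 / 12617
   = 0.38


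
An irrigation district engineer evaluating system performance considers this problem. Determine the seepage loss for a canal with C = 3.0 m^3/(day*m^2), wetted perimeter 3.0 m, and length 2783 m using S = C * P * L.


S = C * P * L
  = 3.0 * 3.0 * 2783
  = 25047 m^3/day


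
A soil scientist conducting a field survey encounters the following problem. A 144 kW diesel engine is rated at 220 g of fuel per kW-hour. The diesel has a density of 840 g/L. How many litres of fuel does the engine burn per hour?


FC = P * BSFC / rho_fuel
   = 144 * 220 / 840
   = 31680 / 840
   = 37.71 L/h


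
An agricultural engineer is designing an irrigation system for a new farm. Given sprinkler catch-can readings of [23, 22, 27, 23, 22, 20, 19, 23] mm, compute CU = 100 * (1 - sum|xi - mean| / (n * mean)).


xbar = 179 / 8 = 22.375
sum|xi - xbar| = 13
CU = 100 * (1 - 13 / (8 * 22.375))
   = 100 * (1 - 0.0726)
   = 92.74%


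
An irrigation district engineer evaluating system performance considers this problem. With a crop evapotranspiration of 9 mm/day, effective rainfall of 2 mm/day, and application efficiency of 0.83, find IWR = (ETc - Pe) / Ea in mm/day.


IWR = (ETc - Pe) / Ea
    = (9 - 2) / 0.83
    = 7 / 0.83
    = 8.43 mm/day


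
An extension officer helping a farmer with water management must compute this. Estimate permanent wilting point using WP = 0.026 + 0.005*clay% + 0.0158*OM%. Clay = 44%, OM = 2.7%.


WP = 0.026 + 0.005*44 + 0.0158*2.7
   = 0.026 + 0.2200 + 0.0427
   = 0.2887


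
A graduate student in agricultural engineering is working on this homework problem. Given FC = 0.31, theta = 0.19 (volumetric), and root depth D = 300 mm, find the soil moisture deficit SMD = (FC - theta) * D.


SMD = (FC - theta) * D
    = (0.31 - 0.19) * 300
    = 0.120 * 300
    = 36 mm


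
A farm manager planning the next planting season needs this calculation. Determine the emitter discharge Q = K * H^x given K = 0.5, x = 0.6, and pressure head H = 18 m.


Q = K * H^x
  = 0.5 * 18^0.6
  = 0.5 * 5.6645
  = 2.83 L/h


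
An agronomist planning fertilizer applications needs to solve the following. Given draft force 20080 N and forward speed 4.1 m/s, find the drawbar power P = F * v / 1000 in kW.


P = F * v / 1000
  = 20080 * 4.1 / 1000
  = 82328 / 1000
  = 82.33 kW


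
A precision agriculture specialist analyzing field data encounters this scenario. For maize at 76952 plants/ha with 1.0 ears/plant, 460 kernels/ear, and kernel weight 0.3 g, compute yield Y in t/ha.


Y = density * ears * kernels * kw
  = 76952 * 1.0 * 460 * 0.3 g/ha
  = 10619376 g/ha
  = 10619.38 kg/ha = 10.62 t/ha


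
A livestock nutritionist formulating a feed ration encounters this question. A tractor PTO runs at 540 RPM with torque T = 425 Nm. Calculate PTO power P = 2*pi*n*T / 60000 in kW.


P = 2*pi*n*T / 60000
  = 2*pi * 540 * 425 / 60000
  = 1441991.03 / 60000
  = 24.03 kW


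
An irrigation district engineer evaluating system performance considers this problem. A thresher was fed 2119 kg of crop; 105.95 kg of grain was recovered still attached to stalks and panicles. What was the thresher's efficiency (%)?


eta = (total - unthreshed) / total * 100
    = (2119 - 105.95) / 2119 * 100
    = 2013.05 / 2119 * 100
    = 95%


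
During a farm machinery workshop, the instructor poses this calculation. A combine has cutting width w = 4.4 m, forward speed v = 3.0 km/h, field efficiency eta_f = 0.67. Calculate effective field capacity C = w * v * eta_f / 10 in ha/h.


C = w * v * eta_f / 10
  = 4.4 * 3.0 * 0.67 / 10
  = 8.84 / 10
  = 0.88 ha/h


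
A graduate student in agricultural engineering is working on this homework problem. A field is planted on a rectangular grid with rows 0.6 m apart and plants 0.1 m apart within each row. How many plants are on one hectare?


D = 10000 / (row_sp * plant_sp)
  = 10000 / (0.6 * 0.1)
  = 10000 / 0.0600
  = 166666.67 plants/ha


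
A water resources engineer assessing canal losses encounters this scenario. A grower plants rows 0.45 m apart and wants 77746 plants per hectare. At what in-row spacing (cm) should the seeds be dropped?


spacing = 10000 / (row_sp * density)
        = 10000 / (0.45 * 77746)
        = 10000 / 34985.70
        = 0.28583 m = 28.58 cm


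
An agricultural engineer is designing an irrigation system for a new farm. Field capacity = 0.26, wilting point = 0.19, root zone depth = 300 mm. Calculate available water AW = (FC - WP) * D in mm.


AW = (FC - WP) * D
   = (0.26 - 0.19) * 300
   = 0.07 * 300
   = 21 mm


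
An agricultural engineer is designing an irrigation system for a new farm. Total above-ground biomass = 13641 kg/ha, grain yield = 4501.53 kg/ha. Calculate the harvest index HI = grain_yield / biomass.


HI = grain_yield / biomass
   = 4501.53 / 13641
   = 0.33


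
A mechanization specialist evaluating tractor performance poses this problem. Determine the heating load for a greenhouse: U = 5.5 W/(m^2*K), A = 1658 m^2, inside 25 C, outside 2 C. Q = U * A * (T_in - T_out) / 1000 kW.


dT = 25 - (2) = 23 K
Q = U * A * dT
  = 5.5 * 1658 * 23
  = 209737 W = 209.74 kW


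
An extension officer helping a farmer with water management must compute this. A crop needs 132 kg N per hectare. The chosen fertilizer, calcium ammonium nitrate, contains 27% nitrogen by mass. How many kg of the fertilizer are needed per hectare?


Rate = N_required / (N_content / 100)
     = 132 / (27 / 100)
     = 132 / 0.27
     = 488.89 kg/ha


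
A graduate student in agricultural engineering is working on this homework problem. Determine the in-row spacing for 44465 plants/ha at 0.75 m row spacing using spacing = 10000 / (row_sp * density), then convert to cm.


spacing = 10000 / (row_sp * density)
        = 10000 / (0.75 * 44465)
        = 10000 / 33348.75
        = 0.29986 m = 29.99 cm


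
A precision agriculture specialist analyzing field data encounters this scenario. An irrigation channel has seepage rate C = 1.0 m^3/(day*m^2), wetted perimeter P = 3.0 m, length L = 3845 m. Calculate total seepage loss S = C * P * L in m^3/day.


S = C * P * L
  = 1.0 * 3.0 * 3845
  = 11535 m^3/day


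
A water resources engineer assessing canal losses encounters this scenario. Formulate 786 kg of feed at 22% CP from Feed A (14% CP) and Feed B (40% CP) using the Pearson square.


parts_A = CP_b - target = 40 - 22 = 18
parts_B = target - CP_a = 22 - 14 = 8
total_parts = 18 + 8 = 26
Feed A = 786 * 18 / 26 = 544.15 kg
Feed B = 786 * 8 / 26 = 241.85 kg

544.15 kg


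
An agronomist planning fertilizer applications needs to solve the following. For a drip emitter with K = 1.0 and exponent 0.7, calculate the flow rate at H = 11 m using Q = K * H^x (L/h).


Q = K * H^x
  = 1.0 * 11^0.7
  = 1.0 * 5.3577
  = 5.36 L/h


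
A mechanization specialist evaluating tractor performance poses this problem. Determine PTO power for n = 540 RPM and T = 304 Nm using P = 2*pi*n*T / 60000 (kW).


P = 2*pi*n*T / 60000
  = 2*pi * 540 * 304 / 60000
  = 1031447.70 / 60000
  = 17.19 kW


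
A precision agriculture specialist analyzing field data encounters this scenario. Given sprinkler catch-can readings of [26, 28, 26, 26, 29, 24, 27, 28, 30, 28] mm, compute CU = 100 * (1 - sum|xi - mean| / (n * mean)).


xbar = 272 / 10 = 27.200
sum|xi - xbar| = 14
CU = 100 * (1 - 14 / (10 * 27.200))
   = 100 * (1 - 0.0515)
   = 94.85%


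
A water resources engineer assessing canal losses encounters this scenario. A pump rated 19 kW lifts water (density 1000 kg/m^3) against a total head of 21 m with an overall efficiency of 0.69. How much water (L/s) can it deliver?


Q = (P * 1000 * eta) / (rho * g * H)
  = (19 * 1000 * 0.69) / (1000 * 9.81 * 21)
  = 13110 / 206010
  = 0.06364 m^3/s = 63.64 L/s


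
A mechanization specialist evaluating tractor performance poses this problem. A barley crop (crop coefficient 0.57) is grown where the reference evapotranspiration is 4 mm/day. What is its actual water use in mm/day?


ETc = Kc * ET0
    = 0.57 * 4
    = 2.28 mm/day


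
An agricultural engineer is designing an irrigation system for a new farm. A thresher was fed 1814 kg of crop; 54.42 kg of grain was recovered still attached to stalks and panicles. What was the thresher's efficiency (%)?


eta = (total - unthreshed) / total * 100
    = (1814 - 54.42) / 1814 * 100
    = 1759.58 / 1814 * 100
    = 97%


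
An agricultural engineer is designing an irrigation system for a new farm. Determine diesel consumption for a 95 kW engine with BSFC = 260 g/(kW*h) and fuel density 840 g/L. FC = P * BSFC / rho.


FC = P * BSFC / rho_fuel
   = 95 * 260 / 840
   = 24700 / 840
   = 29.40 L/h


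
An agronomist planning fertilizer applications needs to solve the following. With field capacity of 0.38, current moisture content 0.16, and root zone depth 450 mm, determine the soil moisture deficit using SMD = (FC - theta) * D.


SMD = (FC - theta) * D
    = (0.38 - 0.16) * 450
    = 0.220 * 450
    = 99 mm


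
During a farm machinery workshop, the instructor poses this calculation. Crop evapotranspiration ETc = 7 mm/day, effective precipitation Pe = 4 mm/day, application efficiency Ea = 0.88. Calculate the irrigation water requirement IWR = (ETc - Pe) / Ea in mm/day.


IWR = (ETc - Pe) / Ea
    = (7 - 4) / 0.88
    = 3 / 0.88
    = 3.41 mm/day


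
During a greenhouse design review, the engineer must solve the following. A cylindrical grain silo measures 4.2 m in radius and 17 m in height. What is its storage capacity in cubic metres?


V = pi * r^2 * h
  = pi * 4.2^2 * 17
  = pi * 17.64 * 17
  = 942.10 m^3


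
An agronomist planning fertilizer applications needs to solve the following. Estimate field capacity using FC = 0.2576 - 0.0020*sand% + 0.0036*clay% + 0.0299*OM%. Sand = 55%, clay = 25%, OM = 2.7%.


FC = 0.2576 - 0.0020*55 + 0.0036*25 + 0.0299*2.7
   = 0.2576 - 0.1100 + 0.0900 + 0.0807
   = 0.3183


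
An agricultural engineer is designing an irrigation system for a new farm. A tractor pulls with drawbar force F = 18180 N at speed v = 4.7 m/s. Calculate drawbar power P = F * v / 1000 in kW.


P = F * v / 1000
  = 18180 * 4.7 / 1000
  = 85446 / 1000
  = 85.45 kW


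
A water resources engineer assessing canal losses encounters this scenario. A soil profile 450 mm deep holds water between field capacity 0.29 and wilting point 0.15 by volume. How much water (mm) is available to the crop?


AW = (FC - WP) * D
   = (0.29 - 0.15) * 450
   = 0.14 * 450
   = 63 mm


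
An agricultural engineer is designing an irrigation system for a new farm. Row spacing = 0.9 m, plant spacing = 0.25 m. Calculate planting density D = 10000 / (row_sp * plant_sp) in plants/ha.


D = 10000 / (row_sp * plant_sp)
  = 10000 / (0.9 * 0.25)
  = 10000 / 0.2250
  = 44444.44 plants/ha


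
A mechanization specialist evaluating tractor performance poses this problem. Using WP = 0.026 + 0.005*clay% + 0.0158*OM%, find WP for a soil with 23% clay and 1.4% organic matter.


WP = 0.026 + 0.005*23 + 0.0158*1.4
   = 0.026 + 0.1150 + 0.0221
   = 0.1631


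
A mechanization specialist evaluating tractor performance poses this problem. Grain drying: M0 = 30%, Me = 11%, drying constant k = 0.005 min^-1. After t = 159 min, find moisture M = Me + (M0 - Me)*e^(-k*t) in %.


M = Me + (M0 - Me) * e^(-k*t)
  = 11 + (30 - 11) * e^(-0.005*159)
  = 11 + 19 * e^(-0.795)
  = 11 + 19 * 0.45158
  = 11 + 8.5800
  = 19.58%


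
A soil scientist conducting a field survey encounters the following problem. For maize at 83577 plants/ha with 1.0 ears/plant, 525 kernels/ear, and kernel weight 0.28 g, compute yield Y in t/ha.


Y = density * ears * kernels * kw
  = 83577 * 1.0 * 525 * 0.28 g/ha
  = 12285819.00 g/ha
  = 12285.82 kg/ha = 12.29 t/ha


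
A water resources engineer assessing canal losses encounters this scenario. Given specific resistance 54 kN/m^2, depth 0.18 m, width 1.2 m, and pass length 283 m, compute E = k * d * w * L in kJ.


E = k * d * w * L
  = 54 * 0.18 * 1.2 * 283
  = 3300.91 kJ


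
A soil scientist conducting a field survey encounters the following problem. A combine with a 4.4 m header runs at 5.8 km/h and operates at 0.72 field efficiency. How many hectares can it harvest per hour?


C = w * v * eta_f / 10
  = 4.4 * 5.8 * 0.72 / 10
  = 18.37 / 10
  = 1.84 ha/h


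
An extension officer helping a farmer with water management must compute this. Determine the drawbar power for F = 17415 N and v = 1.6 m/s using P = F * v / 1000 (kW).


P = F * v / 1000
  = 17415 * 1.6 / 1000
  = 27864 / 1000
  = 27.86 kW


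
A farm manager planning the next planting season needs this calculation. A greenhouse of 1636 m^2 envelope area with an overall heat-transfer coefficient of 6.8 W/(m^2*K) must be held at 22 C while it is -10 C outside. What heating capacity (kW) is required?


dT = 22 - (-10) = 32 K
Q = U * A * dT
  = 6.8 * 1636 * 32
  = 355993.60 W = 355.99 kW


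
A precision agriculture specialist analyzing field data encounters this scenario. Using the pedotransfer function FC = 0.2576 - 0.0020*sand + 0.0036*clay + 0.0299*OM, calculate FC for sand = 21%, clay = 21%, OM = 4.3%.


FC = 0.2576 - 0.0020*21 + 0.0036*21 + 0.0299*4.3
   = 0.2576 - 0.0420 + 0.0756 + 0.1286
   = 0.4198


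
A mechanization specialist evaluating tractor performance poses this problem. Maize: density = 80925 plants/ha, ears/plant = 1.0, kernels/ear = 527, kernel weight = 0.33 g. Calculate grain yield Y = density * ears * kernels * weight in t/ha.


Y = density * ears * kernels * kw
  = 80925 * 1.0 * 527 * 0.33 g/ha
  = 14073666.75 g/ha
  = 14073.67 kg/ha = 14.07 t/ha


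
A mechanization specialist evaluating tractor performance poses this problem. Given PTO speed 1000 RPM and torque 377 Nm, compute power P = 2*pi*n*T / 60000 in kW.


P = 2*pi*n*T / 60000
  = 2*pi * 1000 * 377 / 60000
  = 2368760.86 / 60000
  = 39.48 kW


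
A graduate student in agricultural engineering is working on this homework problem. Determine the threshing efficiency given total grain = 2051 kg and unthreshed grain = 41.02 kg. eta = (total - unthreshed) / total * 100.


eta = (total - unthreshed) / total * 100
    = (2051 - 41.02) / 2051 * 100
    = 2009.98 / 2051 * 100
    = 98%


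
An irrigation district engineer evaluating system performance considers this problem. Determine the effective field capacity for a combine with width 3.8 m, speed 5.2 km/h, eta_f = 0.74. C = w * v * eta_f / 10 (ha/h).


C = w * v * eta_f / 10
  = 3.8 * 5.2 * 0.74 / 10
  = 14.62 / 10
  = 1.46 ha/h


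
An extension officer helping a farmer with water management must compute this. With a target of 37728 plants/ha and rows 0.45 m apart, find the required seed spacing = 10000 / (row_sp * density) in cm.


spacing = 10000 / (row_sp * density)
        = 10000 / (0.45 * 37728)
        = 10000 / 16977.60
        = 0.58901 m = 58.90 cm


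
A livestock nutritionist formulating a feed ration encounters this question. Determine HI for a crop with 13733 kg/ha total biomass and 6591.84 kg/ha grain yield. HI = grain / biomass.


HI = grain_yield / biomass
   = 6591.84 / 13733
   = 0.48


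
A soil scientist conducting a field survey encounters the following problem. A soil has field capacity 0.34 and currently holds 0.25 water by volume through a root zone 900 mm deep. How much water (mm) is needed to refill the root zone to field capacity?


SMD = (FC - theta) * D
    = (0.34 - 0.25) * 900
    = 0.090 * 900
    = 81 mm


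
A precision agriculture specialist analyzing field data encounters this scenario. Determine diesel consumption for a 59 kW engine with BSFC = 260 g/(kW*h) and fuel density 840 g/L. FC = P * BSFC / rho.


FC = P * BSFC / rho_fuel
   = 59 * 260 / 840
   = 15340 / 840
   = 18.26 L/h


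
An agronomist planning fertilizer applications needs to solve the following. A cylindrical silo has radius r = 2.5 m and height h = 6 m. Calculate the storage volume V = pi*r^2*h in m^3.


V = pi * r^2 * h
  = pi * 2.5^2 * 6
  = pi * 6.25 * 6
  = 117.81 m^3


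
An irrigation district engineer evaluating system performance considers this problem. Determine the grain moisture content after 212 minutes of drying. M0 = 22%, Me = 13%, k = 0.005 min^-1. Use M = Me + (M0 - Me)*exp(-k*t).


M = Me + (M0 - Me) * e^(-k*t)
  = 13 + (22 - 13) * e^(-0.005*212)
  = 13 + 9 * e^(-1.060)
  = 13 + 9 * 0.34646
  = 13 + 3.1181
  = 16.12%


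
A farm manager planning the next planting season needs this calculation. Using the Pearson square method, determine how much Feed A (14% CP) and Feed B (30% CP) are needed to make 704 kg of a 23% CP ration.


parts_A = CP_b - target = 30 - 23 = 7
parts_B = target - CP_a = 23 - 14 = 9
total_parts = 7 + 9 = 16
Feed A = 704 * 7 / 16 = 308 kg
Feed B = 704 * 9 / 16 = 396 kg

308 kg


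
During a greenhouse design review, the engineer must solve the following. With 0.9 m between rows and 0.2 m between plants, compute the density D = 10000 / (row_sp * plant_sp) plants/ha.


D = 10000 / (row_sp * plant_sp)
  = 10000 / (0.9 * 0.2)
  = 10000 / 0.1800
  = 55555.56 plants/ha


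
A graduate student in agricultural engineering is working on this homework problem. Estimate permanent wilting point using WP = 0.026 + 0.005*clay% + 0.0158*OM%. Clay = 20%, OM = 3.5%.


WP = 0.026 + 0.005*20 + 0.0158*3.5
   = 0.026 + 0.1000 + 0.0553
   = 0.1813


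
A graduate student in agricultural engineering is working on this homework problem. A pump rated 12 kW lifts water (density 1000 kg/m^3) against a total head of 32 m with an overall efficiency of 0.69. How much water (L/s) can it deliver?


Q = (P * 1000 * eta) / (rho * g * H)
  = (12 * 1000 * 0.69) / (1000 * 9.81 * 32)
  = 8280 / 313920
  = 0.02638 m^3/s = 26.38 L/s


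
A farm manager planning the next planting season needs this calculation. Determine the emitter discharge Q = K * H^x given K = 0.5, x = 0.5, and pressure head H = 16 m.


Q = K * H^x
  = 0.5 * 16^0.5
  = 0.5 * 4
  = 2 L/h


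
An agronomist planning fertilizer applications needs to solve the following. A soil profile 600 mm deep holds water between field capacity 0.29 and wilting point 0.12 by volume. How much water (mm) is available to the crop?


AW = (FC - WP) * D
   = (0.29 - 0.12) * 600
   = 0.17 * 600
   = 102 mm


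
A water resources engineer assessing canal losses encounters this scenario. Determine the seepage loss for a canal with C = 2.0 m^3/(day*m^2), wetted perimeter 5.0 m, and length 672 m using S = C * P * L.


S = C * P * L
  = 2.0 * 5.0 * 672
  = 6720 m^3/day


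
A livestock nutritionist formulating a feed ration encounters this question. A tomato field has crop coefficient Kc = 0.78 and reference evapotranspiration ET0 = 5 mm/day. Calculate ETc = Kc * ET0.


ETc = Kc * ET0
    = 0.78 * 5
    = 3.90 mm/day


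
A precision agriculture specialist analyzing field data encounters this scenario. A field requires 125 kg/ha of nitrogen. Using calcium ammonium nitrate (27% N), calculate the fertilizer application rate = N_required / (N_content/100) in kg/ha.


Rate = N_required / (N_content / 100)
     = 125 / (27 / 100)
     = 125 / 0.27
     = 462.96 kg/ha


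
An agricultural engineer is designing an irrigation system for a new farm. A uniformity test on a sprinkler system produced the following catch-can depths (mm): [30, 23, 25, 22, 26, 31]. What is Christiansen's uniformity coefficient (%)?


xbar = 157 / 6 = 26.167
sum|xi - xbar| = 17.333
CU = 100 * (1 - 17.333 / (6 * 26.167))
   = 100 * (1 - 0.1104)
   = 88.96%


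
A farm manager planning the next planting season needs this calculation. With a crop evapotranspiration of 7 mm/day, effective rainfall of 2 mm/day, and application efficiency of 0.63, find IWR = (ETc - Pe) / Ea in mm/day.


IWR = (ETc - Pe) / Ea
    = (7 - 2) / 0.63
    = 5 / 0.63
    = 7.94 mm/day


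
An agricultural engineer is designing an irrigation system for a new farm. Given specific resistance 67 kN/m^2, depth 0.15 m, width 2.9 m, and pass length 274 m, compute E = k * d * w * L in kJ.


E = k * d * w * L
  = 67 * 0.15 * 2.9 * 274
  = 7985.73 kJ


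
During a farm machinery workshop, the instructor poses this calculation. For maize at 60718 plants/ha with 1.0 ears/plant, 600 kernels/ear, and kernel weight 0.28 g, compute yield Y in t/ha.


Y = density * ears * kernels * kw
  = 60718 * 1.0 * 600 * 0.28 g/ha
  = 10200624.00 g/ha
  = 10200.62 kg/ha = 10.20 t/ha


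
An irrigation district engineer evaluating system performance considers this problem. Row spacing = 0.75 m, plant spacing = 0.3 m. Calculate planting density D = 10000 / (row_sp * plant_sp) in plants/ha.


D = 10000 / (row_sp * plant_sp)
  = 10000 / (0.75 * 0.3)
  = 10000 / 0.2250
  = 44444.44 plants/ha


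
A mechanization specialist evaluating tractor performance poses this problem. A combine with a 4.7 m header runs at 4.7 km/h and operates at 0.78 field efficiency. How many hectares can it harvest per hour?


C = w * v * eta_f / 10
  = 4.7 * 4.7 * 0.78 / 10
  = 17.23 / 10
  = 1.72 ha/h


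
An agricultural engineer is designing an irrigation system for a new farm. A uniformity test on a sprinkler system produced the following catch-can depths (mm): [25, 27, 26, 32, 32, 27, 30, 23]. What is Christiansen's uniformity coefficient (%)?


xbar = 222 / 8 = 27.750
sum|xi - xbar| = 21.500
CU = 100 * (1 - 21.500 / (8 * 27.750))
   = 100 * (1 - 0.0968)
   = 90.32%


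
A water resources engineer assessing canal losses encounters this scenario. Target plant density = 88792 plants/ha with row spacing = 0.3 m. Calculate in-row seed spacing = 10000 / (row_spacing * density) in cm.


spacing = 10000 / (row_sp * density)
        = 10000 / (0.3 * 88792)
        = 10000 / 26637.60
        = 0.37541 m = 37.54 cm


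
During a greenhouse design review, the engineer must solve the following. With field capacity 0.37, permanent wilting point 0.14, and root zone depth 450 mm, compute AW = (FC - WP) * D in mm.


AW = (FC - WP) * D
   = (0.37 - 0.14) * 450
   = 0.23 * 450
   = 103.50 mm


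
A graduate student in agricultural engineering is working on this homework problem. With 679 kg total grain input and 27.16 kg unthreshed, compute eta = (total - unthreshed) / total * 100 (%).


eta = (total - unthreshed) / total * 100
    = (679 - 27.16) / 679 * 100
    = 651.84 / 679 * 100
    = 96%


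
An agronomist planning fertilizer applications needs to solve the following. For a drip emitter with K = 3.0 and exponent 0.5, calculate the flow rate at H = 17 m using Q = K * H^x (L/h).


Q = K * H^x
  = 3.0 * 17^0.5
  = 3.0 * 4.1231
  = 12.37 L/h


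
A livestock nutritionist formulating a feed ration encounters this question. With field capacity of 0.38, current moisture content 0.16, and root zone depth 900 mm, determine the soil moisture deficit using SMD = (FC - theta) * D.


SMD = (FC - theta) * D
    = (0.38 - 0.16) * 900
    = 0.220 * 900
    = 198 mm


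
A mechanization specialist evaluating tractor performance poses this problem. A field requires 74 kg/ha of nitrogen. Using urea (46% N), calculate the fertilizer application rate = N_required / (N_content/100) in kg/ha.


Rate = N_required / (N_content / 100)
     = 74 / (46 / 100)
     = 74 / 0.46
     = 160.87 kg/ha


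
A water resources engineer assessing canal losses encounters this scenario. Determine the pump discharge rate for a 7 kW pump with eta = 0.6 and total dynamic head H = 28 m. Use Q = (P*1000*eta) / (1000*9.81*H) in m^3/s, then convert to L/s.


Q = (P * 1000 * eta) / (rho * g * H)
  = (7 * 1000 * 0.6) / (1000 * 9.81 * 28)
  = 4200 / 274680
  = 0.01529 m^3/s = 15.29 L/s


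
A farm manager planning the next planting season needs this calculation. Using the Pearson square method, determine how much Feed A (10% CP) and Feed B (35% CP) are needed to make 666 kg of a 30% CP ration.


parts_A = CP_b - target = 35 - 30 = 5
parts_B = target - CP_a = 30 - 10 = 20
total_parts = 5 + 20 = 25
Feed A = 666 * 5 / 25 = 133.20 kg
Feed B = 666 * 20 / 25 = 532.80 kg

133.20 kg


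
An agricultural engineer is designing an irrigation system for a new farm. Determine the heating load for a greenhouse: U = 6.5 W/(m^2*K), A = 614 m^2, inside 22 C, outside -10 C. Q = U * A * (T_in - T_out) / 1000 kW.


dT = 22 - (-10) = 32 K
Q = U * A * dT
  = 6.5 * 614 * 32
  = 127712 W = 127.71 kW


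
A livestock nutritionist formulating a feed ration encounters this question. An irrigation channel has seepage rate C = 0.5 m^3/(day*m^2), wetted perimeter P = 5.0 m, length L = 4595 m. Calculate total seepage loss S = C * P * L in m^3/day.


S = C * P * L
  = 0.5 * 5.0 * 4595
  = 11487.50 m^3/day


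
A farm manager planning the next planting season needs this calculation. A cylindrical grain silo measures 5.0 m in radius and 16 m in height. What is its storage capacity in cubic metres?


V = pi * r^2 * h
  = pi * 5.0^2 * 16
  = pi * 25 * 16
  = 1256.64 m^3


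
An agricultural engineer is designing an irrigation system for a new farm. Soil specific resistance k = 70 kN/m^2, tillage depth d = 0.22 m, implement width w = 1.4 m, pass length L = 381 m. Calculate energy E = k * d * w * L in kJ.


E = k * d * w * L
  = 70 * 0.22 * 1.4 * 381
  = 8214.36 kJ


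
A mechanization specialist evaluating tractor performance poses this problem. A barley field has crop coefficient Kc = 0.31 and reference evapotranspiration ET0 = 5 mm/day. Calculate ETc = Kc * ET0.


ETc = Kc * ET0
    = 0.31 * 5
    = 1.55 mm/day


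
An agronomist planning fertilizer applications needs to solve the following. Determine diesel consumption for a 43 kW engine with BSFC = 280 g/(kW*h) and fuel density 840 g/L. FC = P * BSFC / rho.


FC = P * BSFC / rho_fuel
   = 43 * 280 / 840
   = 12040 / 840
   = 14.33 L/h


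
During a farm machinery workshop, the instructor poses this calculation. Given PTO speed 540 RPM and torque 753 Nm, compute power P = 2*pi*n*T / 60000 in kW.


P = 2*pi*n*T / 60000
  = 2*pi * 540 * 753 / 60000
  = 2554868.81 / 60000
  = 42.58 kW


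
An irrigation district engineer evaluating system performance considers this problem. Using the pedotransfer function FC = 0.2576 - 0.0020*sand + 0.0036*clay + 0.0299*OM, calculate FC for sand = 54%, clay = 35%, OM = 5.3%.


FC = 0.2576 - 0.0020*54 + 0.0036*35 + 0.0299*5.3
   = 0.2576 - 0.1080 + 0.1260 + 0.1585
   = 0.4341


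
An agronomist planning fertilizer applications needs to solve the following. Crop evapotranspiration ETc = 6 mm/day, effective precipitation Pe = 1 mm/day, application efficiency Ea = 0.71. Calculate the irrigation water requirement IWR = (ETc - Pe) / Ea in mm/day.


IWR = (ETc - Pe) / Ea
    = (6 - 1) / 0.71
    = 5 / 0.71
    = 7.04 mm/day


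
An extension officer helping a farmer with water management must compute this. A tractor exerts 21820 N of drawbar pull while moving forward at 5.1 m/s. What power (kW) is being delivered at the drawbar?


P = F * v / 1000
  = 21820 * 5.1 / 1000
  = 111282 / 1000
  = 111.28 kW


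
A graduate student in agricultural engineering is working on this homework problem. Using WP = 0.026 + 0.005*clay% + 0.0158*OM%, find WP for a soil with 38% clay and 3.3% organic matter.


WP = 0.026 + 0.005*38 + 0.0158*3.3
   = 0.026 + 0.1900 + 0.0521
   = 0.2681


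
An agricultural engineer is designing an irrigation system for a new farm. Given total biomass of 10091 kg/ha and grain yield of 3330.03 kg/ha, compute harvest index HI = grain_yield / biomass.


HI = grain_yield / biomass
   = 3330.03 / 10091
   = 0.33


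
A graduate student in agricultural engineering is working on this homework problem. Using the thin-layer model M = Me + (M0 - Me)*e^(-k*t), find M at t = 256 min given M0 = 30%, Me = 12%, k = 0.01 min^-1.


M = Me + (M0 - Me) * e^(-k*t)
  = 12 + (30 - 12) * e^(-0.01*256)
  = 12 + 18 * e^(-2.560)
  = 12 + 18 * 0.07730
  = 12 + 1.3915
  = 13.39%


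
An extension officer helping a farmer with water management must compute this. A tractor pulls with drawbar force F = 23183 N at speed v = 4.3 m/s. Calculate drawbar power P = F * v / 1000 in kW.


P = F * v / 1000
  = 23183 * 4.3 / 1000
  = 99686.90 / 1000
  = 99.69 kW


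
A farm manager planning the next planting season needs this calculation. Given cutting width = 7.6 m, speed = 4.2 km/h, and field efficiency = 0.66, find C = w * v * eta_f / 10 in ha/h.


C = w * v * eta_f / 10
  = 7.6 * 4.2 * 0.66 / 10
  = 21.07 / 10
  = 2.11 ha/h


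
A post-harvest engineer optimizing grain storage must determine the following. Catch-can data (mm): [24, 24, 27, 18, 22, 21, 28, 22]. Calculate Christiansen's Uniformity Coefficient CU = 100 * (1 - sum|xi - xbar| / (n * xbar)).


xbar = 186 / 8 = 23.250
sum|xi - xbar| = 20
CU = 100 * (1 - 20 / (8 * 23.250))
   = 100 * (1 - 0.1075)
   = 89.25%


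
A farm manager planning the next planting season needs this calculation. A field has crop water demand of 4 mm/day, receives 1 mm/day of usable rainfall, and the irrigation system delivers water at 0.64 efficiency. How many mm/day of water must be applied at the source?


IWR = (ETc - Pe) / Ea
    = (4 - 1) / 0.64
    = 3 / 0.64
    = 4.69 mm/day


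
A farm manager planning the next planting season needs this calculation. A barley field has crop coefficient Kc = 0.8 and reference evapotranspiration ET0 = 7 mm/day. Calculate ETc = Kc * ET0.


ETc = Kc * ET0
    = 0.8 * 7
    = 5.60 mm/day


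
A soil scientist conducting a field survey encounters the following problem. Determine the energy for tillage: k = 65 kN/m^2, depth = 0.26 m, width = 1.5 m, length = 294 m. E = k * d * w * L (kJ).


E = k * d * w * L
  = 65 * 0.26 * 1.5 * 294
  = 7452.90 kJ


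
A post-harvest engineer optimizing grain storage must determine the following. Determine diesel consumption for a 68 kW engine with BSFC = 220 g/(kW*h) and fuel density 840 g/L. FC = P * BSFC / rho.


FC = P * BSFC / rho_fuel
   = 68 * 220 / 840
   = 14960 / 840
   = 17.81 L/h


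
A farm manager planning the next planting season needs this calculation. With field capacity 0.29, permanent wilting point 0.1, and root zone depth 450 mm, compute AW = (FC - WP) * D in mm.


AW = (FC - WP) * D
   = (0.29 - 0.1) * 450
   = 0.19 * 450
   = 85.50 mm


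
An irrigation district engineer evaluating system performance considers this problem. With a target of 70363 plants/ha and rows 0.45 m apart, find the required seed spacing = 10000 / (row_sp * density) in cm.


spacing = 10000 / (row_sp * density)
        = 10000 / (0.45 * 70363)
        = 10000 / 31663.35
        = 0.31582 m = 31.58 cm


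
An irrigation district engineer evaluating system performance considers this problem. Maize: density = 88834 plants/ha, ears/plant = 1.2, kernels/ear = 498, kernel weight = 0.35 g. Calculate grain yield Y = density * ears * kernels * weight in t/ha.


Y = density * ears * kernels * kw
  = 88834 * 1.2 * 498 * 0.35 g/ha
  = 18580519.44 g/ha
  = 18580.52 kg/ha = 18.58 t/ha


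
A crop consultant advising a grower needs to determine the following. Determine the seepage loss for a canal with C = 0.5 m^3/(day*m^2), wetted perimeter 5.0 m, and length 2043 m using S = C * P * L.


S = C * P * L
  = 0.5 * 5.0 * 2043
  = 5107.50 m^3/day


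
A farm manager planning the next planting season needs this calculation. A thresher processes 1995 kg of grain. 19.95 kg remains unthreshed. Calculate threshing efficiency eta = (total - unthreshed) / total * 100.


eta = (total - unthreshed) / total * 100
    = (1995 - 19.95) / 1995 * 100
    = 1975.05 / 1995 * 100
    = 99%


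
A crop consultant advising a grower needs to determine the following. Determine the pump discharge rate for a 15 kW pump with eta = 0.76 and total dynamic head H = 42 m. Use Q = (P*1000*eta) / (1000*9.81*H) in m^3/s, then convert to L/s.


Q = (P * 1000 * eta) / (rho * g * H)
  = (15 * 1000 * 0.76) / (1000 * 9.81 * 42)
  = 11400 / 412020
  = 0.02767 m^3/s = 27.67 L/s


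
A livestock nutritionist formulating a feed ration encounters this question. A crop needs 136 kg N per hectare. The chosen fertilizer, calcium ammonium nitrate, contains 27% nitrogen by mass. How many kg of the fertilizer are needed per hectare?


Rate = N_required / (N_content / 100)
     = 136 / (27 / 100)
     = 136 / 0.27
     = 503.70 kg/ha


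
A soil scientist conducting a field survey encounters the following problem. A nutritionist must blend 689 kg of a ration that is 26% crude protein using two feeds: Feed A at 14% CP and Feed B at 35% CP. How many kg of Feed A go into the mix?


parts_A = CP_b - target = 35 - 26 = 9
parts_B = target - CP_a = 26 - 14 = 12
total_parts = 9 + 12 = 21
Feed A = 689 * 9 / 21 = 295.29 kg
Feed B = 689 * 12 / 21 = 393.71 kg

295.29 kg


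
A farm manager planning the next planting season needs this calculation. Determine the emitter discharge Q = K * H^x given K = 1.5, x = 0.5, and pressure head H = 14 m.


Q = K * H^x
  = 1.5 * 14^0.5
  = 1.5 * 3.7417
  = 5.61 L/h


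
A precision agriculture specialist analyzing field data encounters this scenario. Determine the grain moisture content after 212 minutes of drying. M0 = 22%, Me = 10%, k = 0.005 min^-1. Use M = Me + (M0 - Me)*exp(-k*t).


M = Me + (M0 - Me) * e^(-k*t)
  = 10 + (22 - 10) * e^(-0.005*212)
  = 10 + 12 * e^(-1.060)
  = 10 + 12 * 0.34646
  = 10 + 4.1575
  = 14.16%


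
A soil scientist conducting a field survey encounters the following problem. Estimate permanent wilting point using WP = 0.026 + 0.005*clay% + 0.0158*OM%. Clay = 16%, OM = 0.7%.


WP = 0.026 + 0.005*16 + 0.0158*0.7
   = 0.026 + 0.0800 + 0.0111
   = 0.1171


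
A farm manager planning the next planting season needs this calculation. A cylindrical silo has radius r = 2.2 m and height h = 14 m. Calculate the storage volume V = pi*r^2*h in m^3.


V = pi * r^2 * h
  = pi * 2.2^2 * 14
  = pi * 4.84 * 14
  = 212.87 m^3


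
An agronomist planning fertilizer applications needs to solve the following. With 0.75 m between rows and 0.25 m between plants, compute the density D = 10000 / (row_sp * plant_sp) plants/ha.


D = 10000 / (row_sp * plant_sp)
  = 10000 / (0.75 * 0.25)
  = 10000 / 0.1875
  = 53333.33 plants/ha


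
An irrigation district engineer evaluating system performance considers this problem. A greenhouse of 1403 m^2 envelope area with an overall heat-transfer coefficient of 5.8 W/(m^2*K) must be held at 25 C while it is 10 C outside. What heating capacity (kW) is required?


dT = 25 - (10) = 15 K
Q = U * A * dT
  = 5.8 * 1403 * 15
  = 122061 W = 122.06 kW


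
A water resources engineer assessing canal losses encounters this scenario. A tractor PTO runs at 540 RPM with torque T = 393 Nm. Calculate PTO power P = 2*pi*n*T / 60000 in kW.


P = 2*pi*n*T / 60000
  = 2*pi * 540 * 393 / 60000
  = 1333417.59 / 60000
  = 22.22 kW


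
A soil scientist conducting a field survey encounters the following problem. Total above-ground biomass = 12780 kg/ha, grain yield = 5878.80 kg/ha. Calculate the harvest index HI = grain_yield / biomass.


HI = grain_yield / biomass
   = 5878.80 / 12780
   = 0.46


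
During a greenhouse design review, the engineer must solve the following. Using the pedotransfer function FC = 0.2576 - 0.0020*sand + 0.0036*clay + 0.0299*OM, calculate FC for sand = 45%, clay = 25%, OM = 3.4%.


FC = 0.2576 - 0.0020*45 + 0.0036*25 + 0.0299*3.4
   = 0.2576 - 0.0900 + 0.0900 + 0.1017
   = 0.3593


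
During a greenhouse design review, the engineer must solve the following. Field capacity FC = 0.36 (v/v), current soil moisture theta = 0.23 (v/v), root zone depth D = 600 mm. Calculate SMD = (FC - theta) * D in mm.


SMD = (FC - theta) * D
    = (0.36 - 0.23) * 600
    = 0.130 * 600
    = 78 mm


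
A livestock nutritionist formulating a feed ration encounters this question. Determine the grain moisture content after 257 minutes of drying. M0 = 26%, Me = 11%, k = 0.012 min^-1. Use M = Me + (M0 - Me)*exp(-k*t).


M = Me + (M0 - Me) * e^(-k*t)
  = 11 + (26 - 11) * e^(-0.012*257)
  = 11 + 15 * e^(-3.084)
  = 11 + 15 * 0.04578
  = 11 + 0.6866
  = 11.69%


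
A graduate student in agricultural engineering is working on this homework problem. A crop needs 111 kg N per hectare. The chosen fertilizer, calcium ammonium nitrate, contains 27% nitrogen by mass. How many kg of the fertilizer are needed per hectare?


Rate = N_required / (N_content / 100)
     = 111 / (27 / 100)
     = 111 / 0.27
     = 411.11 kg/ha


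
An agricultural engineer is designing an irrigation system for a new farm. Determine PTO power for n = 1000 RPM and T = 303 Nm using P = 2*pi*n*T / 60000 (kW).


P = 2*pi*n*T / 60000
  = 2*pi * 1000 * 303 / 60000
  = 1903805.15 / 60000
  = 31.73 kW


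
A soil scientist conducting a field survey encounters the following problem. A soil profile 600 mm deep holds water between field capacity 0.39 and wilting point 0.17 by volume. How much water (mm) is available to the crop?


AW = (FC - WP) * D
   = (0.39 - 0.17) * 600
   = 0.22 * 600
   = 132 mm


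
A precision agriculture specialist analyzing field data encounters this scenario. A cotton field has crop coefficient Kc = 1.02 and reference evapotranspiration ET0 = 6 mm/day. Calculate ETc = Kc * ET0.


ETc = Kc * ET0
    = 1.02 * 6
    = 6.12 mm/day


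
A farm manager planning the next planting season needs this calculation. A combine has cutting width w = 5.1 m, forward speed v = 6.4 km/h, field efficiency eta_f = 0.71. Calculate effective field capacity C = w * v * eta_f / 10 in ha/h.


C = w * v * eta_f / 10
  = 5.1 * 6.4 * 0.71 / 10
  = 23.17 / 10
  = 2.32 ha/h


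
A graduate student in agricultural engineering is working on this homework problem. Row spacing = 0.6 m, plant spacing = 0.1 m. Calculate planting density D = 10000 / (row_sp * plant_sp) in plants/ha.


D = 10000 / (row_sp * plant_sp)
  = 10000 / (0.6 * 0.1)
  = 10000 / 0.0600
  = 166666.67 plants/ha


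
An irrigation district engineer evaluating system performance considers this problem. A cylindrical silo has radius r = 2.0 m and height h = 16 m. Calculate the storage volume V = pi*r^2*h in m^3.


V = pi * r^2 * h
  = pi * 2.0^2 * 16
  = pi * 4 * 16
  = 201.06 m^3


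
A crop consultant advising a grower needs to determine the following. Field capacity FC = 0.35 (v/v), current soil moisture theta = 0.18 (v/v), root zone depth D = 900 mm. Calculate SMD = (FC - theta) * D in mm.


SMD = (FC - theta) * D
    = (0.35 - 0.18) * 900
    = 0.170 * 900
    = 153 mm
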